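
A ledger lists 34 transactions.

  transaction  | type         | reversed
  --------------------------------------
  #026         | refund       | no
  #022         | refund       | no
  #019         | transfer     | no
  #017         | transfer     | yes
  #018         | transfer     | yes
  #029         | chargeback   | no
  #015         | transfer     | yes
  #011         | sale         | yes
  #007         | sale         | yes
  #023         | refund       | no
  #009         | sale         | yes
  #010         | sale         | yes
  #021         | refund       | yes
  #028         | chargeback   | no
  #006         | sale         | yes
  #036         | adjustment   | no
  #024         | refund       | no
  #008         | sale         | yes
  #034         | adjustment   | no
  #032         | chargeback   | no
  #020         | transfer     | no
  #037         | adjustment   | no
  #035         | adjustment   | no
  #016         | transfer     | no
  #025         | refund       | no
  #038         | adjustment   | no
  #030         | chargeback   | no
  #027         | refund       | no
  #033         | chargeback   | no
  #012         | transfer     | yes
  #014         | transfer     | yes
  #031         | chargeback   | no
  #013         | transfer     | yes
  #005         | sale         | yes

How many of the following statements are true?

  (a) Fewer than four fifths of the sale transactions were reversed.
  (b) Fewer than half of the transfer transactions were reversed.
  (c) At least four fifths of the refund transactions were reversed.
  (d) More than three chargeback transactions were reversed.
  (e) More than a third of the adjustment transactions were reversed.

0

(a) sale: |A| = 7, |A ∩ B| = 7; needs |A ∩ B| / |A| < 4/5 — false.
(b) transfer: |A| = 9, |A ∩ B| = 6; needs |A ∩ B| < |A ∖ B| — false.
(c) refund: |A| = 7, |A ∩ B| = 1; needs |A ∩ B| / |A| ≥ 4/5 — false.
(d) chargeback: |A| = 6, |A ∩ B| = 0; needs |A ∩ B| > 3 — false.
(e) adjustment: |A| = 5, |A ∩ B| = 0; needs |A ∩ B| / |A| > 1/3 — false.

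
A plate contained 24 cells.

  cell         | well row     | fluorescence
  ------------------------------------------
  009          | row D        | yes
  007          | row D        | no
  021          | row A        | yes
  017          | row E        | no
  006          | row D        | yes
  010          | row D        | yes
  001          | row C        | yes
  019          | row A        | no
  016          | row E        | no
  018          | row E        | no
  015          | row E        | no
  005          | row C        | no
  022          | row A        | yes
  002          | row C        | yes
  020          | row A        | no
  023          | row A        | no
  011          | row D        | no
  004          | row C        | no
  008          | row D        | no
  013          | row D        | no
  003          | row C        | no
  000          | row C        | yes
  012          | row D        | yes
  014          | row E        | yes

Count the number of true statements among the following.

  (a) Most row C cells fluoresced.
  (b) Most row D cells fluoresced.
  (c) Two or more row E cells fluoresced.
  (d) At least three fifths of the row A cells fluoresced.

(a) row C: |A| = 6, |A ∩ B| = 3; needs |A ∩ B| > |A ∖ B| — false.
(b) row D: |A| = 8, |A ∩ B| = 4; needs |A ∩ B| > |A ∖ B| — false.
(c) row E: |A| = 5, |A ∩ B| = 1; needs |A ∩ B| ≥ 2 — false.
(d) row A: |A| = 5, |A ∩ B| = 2; needs |A ∩ B| / |A| ≥ 3/5 — false.

0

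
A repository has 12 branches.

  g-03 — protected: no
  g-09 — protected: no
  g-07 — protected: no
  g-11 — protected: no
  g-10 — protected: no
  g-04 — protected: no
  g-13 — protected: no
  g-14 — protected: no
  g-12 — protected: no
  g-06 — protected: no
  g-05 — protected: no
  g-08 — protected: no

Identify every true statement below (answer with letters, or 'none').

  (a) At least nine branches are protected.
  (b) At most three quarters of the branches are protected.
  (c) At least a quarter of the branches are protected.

|A| = 12, |A ∩ B| = 0, |A ∖ B| = 12.
(a) |A ∩ B| ≥ 9: fails.
(b) |A ∩ B| / |A| ≤ 3/4: holds.
(c) |A ∩ B| / |A| ≥ 1/4: fails.

(b)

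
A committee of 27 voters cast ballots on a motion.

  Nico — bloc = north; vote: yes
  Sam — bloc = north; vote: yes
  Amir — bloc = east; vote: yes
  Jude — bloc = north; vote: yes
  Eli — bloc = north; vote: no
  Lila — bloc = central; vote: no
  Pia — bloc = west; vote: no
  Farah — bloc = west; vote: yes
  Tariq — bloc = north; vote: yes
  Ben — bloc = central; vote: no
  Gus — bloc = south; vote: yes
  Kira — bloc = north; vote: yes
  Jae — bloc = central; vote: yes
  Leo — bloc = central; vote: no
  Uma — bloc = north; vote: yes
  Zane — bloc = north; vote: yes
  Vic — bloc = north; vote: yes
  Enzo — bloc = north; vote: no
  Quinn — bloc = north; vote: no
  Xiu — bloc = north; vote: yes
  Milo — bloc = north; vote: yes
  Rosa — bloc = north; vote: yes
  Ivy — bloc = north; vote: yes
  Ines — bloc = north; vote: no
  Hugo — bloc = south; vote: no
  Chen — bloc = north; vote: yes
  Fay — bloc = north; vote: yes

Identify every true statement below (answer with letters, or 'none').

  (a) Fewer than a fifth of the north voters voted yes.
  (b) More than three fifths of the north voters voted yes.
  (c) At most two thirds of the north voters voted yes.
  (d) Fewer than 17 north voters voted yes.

|A| = 18, |A ∩ B| = 14, |A ∖ B| = 4.
(a) |A ∩ B| / |A| < 1/5: fails.
(b) |A ∩ B| / |A| > 3/5: holds.
(c) |A ∩ B| / |A| ≤ 2/3: fails.
(d) |A ∩ B| < 17: holds.

(b), (d)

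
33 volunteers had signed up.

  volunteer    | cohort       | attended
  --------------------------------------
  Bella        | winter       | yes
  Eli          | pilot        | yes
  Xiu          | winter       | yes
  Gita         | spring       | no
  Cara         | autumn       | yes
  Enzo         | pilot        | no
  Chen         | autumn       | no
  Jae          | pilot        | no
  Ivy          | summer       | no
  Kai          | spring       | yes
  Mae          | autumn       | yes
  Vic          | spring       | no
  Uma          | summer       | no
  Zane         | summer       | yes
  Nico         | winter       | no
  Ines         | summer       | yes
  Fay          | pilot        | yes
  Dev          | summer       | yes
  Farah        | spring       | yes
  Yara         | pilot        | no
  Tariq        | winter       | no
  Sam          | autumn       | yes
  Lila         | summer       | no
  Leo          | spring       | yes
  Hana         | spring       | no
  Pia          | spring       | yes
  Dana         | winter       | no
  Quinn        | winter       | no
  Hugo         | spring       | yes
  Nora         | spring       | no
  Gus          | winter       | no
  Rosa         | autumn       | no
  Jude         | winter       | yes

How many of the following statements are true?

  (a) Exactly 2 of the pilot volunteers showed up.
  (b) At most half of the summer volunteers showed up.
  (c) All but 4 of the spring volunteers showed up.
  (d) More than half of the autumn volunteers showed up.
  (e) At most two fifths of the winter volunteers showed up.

5

(a) pilot: |A| = 5, |A ∩ B| = 2; needs |A ∩ B| = 2 — true.
(b) summer: |A| = 6, |A ∩ B| = 3; needs |A ∩ B| ≤ |A ∖ B| — true.
(c) spring: |A| = 9, |A ∩ B| = 5; needs |A ∖ B| = 4 — true.
(d) autumn: |A| = 5, |A ∩ B| = 3; needs |A ∩ B| > |A ∖ B| — true.
(e) winter: |A| = 8, |A ∩ B| = 3; needs |A ∩ B| / |A| ≤ 2/5 — true.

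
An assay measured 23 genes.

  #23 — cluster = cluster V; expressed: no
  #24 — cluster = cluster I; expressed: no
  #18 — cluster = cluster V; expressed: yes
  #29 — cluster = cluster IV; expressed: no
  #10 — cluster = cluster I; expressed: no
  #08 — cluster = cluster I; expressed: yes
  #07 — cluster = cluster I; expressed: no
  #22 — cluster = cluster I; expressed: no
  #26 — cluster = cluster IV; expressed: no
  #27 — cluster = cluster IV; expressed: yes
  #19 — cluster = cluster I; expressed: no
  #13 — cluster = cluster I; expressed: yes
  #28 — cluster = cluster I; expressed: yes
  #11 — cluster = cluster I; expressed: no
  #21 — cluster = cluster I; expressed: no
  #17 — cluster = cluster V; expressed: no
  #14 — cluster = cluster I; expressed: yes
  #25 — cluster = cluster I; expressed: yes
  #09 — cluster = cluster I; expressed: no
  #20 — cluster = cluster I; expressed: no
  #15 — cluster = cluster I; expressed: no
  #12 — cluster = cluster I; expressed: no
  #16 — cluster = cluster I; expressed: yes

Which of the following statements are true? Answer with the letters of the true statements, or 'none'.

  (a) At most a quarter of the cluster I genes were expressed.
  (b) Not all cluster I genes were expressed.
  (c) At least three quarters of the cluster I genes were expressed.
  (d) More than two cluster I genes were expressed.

(b), (d)

|A| = 17, |A ∩ B| = 6, |A ∖ B| = 11.
(a) |A ∩ B| / |A| ≤ 1/4: fails.
(b) A ⊄ B (|A ∖ B| ≥ 1): holds.
(c) |A ∩ B| / |A| ≥ 3/4: fails.
(d) |A ∩ B| > 2: holds.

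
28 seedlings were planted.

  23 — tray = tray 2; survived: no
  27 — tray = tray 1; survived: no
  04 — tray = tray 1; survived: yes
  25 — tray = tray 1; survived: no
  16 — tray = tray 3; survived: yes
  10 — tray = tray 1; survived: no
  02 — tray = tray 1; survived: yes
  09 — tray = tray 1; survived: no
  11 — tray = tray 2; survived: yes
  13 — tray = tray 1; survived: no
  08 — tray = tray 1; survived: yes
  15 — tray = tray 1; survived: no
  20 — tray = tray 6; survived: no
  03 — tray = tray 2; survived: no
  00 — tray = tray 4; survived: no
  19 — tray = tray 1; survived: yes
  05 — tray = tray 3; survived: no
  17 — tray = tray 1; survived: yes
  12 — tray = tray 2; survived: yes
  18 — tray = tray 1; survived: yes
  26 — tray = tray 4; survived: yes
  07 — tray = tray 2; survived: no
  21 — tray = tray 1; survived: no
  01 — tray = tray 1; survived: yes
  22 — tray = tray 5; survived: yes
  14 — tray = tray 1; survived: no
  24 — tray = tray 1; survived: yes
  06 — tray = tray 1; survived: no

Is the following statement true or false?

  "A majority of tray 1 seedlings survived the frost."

Truth condition: |A ∩ B| > |A ∖ B|.
|A| = 17, |A ∩ B| = 8, |A ∖ B| = 9.
8 < 9, so the statement is false.

False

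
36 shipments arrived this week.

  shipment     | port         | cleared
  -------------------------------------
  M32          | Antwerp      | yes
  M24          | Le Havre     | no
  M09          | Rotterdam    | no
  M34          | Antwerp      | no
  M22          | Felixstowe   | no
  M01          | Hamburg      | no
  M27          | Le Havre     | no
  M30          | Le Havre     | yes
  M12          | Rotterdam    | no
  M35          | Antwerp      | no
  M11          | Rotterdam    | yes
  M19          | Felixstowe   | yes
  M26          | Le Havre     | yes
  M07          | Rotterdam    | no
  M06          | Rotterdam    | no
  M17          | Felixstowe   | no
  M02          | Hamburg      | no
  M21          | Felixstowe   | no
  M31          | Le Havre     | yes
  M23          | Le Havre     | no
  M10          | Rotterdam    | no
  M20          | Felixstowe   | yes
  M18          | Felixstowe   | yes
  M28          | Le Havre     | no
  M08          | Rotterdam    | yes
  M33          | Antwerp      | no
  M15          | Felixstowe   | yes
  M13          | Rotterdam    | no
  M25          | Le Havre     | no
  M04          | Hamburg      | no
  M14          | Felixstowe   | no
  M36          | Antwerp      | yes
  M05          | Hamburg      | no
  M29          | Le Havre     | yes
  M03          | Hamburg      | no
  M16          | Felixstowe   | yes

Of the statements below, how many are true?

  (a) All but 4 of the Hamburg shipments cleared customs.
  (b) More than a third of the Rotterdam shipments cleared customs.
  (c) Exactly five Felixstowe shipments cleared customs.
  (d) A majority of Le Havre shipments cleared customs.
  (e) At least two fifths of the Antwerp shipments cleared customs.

(a) Hamburg: |A| = 5, |A ∩ B| = 0; needs |A ∖ B| = 4 — false.
(b) Rotterdam: |A| = 8, |A ∩ B| = 2; needs |A ∩ B| / |A| > 1/3 — false.
(c) Felixstowe: |A| = 9, |A ∩ B| = 5; needs |A ∩ B| = 5 — true.
(d) Le Havre: |A| = 9, |A ∩ B| = 4; needs |A ∩ B| > |A ∖ B| — false.
(e) Antwerp: |A| = 5, |A ∩ B| = 2; needs |A ∩ B| / |A| ≥ 2/5 — true.

2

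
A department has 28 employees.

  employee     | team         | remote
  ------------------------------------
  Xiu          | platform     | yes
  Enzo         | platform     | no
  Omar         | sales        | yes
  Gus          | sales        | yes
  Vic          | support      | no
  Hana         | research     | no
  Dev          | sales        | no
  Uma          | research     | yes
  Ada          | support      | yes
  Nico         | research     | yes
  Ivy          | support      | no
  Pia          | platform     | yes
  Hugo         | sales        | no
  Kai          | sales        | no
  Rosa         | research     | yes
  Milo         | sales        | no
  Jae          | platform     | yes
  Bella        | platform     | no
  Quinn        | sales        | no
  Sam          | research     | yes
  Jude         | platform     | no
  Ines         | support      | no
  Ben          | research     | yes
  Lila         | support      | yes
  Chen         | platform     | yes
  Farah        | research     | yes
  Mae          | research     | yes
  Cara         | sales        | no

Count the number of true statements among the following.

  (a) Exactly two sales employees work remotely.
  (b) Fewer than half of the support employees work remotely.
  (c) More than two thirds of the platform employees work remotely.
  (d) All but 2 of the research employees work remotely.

(a) sales: |A| = 8, |A ∩ B| = 2; needs |A ∩ B| = 2 — true.
(b) support: |A| = 5, |A ∩ B| = 2; needs |A ∩ B| < |A ∖ B| — true.
(c) platform: |A| = 7, |A ∩ B| = 4; needs |A ∩ B| / |A| > 2/3 — false.
(d) research: |A| = 8, |A ∩ B| = 7; needs |A ∖ B| = 2 — false.

2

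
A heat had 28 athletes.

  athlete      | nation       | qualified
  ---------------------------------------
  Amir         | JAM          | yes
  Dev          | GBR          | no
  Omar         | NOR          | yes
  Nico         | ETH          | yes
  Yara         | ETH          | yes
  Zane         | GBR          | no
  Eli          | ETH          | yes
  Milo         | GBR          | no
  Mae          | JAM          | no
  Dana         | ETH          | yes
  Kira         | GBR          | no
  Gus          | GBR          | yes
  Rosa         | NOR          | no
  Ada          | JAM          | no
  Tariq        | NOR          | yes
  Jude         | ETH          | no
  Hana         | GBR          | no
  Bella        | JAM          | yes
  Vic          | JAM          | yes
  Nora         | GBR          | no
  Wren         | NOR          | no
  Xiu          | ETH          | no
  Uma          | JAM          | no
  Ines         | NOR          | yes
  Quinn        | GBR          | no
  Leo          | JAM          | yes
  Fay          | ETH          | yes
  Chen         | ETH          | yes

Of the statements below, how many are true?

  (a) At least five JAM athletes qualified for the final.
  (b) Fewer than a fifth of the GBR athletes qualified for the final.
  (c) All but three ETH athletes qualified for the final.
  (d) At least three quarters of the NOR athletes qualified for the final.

(a) JAM: |A| = 7, |A ∩ B| = 4; needs |A ∩ B| ≥ 5 — false.
(b) GBR: |A| = 8, |A ∩ B| = 1; needs |A ∩ B| / |A| < 1/5 — true.
(c) ETH: |A| = 8, |A ∩ B| = 6; needs |A ∖ B| = 3 — false.
(d) NOR: |A| = 5, |A ∩ B| = 3; needs |A ∩ B| / |A| ≥ 3/4 — false.

1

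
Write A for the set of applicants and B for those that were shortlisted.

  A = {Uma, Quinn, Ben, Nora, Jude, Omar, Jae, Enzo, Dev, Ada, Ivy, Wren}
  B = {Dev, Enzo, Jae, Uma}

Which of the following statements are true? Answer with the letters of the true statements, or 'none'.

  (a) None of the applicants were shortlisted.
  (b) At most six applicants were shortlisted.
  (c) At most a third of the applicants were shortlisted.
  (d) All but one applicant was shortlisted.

(b), (c)

|A| = 12, |A ∩ B| = 4, |A ∖ B| = 8.
(a) A ∩ B = ∅ (|A ∩ B| = 0): fails.
(b) |A ∩ B| ≤ 6: holds.
(c) |A ∩ B| / |A| ≤ 1/3: holds.
(d) |A ∖ B| = 1: fails.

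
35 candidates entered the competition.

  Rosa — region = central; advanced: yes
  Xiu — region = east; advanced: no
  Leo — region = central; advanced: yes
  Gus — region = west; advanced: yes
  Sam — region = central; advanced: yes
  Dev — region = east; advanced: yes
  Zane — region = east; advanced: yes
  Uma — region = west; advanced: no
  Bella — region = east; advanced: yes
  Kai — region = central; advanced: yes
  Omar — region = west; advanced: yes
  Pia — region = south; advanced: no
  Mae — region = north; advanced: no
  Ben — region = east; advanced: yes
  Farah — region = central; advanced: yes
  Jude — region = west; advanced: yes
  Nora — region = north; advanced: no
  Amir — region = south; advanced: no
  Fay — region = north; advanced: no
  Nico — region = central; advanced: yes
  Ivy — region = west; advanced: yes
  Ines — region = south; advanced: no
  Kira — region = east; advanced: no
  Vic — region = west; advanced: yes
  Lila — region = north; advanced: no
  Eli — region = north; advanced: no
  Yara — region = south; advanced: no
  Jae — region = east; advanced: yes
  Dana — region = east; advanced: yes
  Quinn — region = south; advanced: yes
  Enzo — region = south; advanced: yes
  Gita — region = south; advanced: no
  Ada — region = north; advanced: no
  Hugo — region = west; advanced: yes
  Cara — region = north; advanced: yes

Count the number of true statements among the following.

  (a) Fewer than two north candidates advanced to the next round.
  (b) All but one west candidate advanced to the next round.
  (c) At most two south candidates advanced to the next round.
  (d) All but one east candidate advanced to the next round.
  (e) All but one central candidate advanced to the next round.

(a) north: |A| = 7, |A ∩ B| = 1; needs |A ∩ B| < 2 — true.
(b) west: |A| = 7, |A ∩ B| = 6; needs |A ∖ B| = 1 — true.
(c) south: |A| = 7, |A ∩ B| = 2; needs |A ∩ B| ≤ 2 — true.
(d) east: |A| = 8, |A ∩ B| = 6; needs |A ∖ B| = 1 — false.
(e) central: |A| = 6, |A ∩ B| = 6; needs |A ∖ B| = 1 — false.

3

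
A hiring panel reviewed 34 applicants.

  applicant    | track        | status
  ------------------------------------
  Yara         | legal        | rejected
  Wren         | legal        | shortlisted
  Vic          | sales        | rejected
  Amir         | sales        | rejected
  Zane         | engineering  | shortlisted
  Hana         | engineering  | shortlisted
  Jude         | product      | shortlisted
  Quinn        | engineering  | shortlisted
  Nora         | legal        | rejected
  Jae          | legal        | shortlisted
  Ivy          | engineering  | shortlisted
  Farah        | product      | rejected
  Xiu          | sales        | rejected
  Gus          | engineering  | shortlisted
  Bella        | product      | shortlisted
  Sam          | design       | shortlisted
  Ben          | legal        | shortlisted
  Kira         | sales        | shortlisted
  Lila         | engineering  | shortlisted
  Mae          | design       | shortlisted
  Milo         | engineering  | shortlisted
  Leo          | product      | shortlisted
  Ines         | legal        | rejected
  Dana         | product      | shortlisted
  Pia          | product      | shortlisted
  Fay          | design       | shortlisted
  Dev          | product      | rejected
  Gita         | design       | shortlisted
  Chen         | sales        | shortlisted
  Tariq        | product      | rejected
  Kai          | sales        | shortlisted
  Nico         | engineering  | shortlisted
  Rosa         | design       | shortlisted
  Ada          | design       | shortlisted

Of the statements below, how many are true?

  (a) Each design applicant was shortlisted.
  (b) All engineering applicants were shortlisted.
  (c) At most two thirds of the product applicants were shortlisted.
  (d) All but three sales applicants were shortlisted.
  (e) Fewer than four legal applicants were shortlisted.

5

(a) design: |A| = 6, |A ∩ B| = 6; needs A ⊆ B, i.e. every element of A is in B (|A ∖ B| = 0) — true.
(b) engineering: |A| = 8, |A ∩ B| = 8; needs A ⊆ B, i.e. every element of A is in B (|A ∖ B| = 0) — true.
(c) product: |A| = 8, |A ∩ B| = 5; needs |A ∩ B| / |A| ≤ 2/3 — true.
(d) sales: |A| = 6, |A ∩ B| = 3; needs |A ∖ B| = 3 — true.
(e) legal: |A| = 6, |A ∩ B| = 3; needs |A ∩ B| < 4 — true.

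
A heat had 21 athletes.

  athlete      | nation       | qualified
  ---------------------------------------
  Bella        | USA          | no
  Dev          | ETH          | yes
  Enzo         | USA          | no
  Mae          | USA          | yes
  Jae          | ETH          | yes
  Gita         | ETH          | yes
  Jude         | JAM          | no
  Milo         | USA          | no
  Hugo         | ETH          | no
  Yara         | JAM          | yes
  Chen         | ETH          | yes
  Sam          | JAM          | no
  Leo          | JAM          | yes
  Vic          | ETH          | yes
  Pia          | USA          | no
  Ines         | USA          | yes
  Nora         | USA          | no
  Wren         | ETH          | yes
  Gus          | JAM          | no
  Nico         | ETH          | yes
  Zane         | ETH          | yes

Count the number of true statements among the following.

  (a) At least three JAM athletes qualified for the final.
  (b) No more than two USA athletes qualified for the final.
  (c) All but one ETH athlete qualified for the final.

(a) JAM: |A| = 5, |A ∩ B| = 2; needs |A ∩ B| ≥ 3 — false.
(b) USA: |A| = 7, |A ∩ B| = 2; needs |A ∩ B| ≤ 2 — true.
(c) ETH: |A| = 9, |A ∩ B| = 8; needs |A ∖ B| = 1 — true.

2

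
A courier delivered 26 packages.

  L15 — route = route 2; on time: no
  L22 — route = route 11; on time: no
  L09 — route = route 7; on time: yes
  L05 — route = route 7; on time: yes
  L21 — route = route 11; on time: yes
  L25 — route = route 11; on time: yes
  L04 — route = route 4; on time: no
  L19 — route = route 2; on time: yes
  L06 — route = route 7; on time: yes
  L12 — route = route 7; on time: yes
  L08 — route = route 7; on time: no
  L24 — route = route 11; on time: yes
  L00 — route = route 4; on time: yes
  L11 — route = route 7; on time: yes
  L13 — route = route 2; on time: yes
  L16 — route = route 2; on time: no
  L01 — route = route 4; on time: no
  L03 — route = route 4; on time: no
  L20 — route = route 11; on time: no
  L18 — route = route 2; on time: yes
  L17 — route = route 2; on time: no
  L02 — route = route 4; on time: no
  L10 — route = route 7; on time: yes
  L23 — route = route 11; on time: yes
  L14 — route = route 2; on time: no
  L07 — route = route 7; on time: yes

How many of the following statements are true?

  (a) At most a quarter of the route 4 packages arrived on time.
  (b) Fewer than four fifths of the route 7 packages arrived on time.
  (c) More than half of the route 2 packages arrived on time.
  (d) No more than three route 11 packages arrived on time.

1

(a) route 4: |A| = 5, |A ∩ B| = 1; needs |A ∩ B| / |A| ≤ 1/4 — true.
(b) route 7: |A| = 8, |A ∩ B| = 7; needs |A ∩ B| / |A| < 4/5 — false.
(c) route 2: |A| = 7, |A ∩ B| = 3; needs |A ∩ B| > |A ∖ B| — false.
(d) route 11: |A| = 6, |A ∩ B| = 4; needs |A ∩ B| ≤ 3 — false.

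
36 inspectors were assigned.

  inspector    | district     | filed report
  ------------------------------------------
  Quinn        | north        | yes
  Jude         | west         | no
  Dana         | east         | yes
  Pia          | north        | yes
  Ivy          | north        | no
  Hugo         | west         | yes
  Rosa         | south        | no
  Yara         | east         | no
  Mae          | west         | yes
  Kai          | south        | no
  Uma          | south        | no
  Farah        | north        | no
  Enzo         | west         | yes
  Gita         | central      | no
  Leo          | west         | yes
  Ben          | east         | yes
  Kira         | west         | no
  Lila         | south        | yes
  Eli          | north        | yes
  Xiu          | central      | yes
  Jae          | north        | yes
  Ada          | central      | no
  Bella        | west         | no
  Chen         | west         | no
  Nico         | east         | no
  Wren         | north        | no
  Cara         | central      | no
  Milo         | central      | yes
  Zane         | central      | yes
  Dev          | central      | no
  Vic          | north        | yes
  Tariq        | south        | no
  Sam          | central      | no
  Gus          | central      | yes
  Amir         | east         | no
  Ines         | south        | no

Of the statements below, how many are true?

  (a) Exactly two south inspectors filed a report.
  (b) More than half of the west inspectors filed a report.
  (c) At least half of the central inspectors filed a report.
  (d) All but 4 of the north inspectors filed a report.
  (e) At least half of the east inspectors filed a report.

(a) south: |A| = 6, |A ∩ B| = 1; needs |A ∩ B| = 2 — false.
(b) west: |A| = 8, |A ∩ B| = 4; needs |A ∩ B| > |A ∖ B| — false.
(c) central: |A| = 9, |A ∩ B| = 4; needs |A ∩ B| ≥ |A ∖ B| — false.
(d) north: |A| = 8, |A ∩ B| = 5; needs |A ∖ B| = 4 — false.
(e) east: |A| = 5, |A ∩ B| = 2; needs |A ∩ B| ≥ |A ∖ B| — false.

0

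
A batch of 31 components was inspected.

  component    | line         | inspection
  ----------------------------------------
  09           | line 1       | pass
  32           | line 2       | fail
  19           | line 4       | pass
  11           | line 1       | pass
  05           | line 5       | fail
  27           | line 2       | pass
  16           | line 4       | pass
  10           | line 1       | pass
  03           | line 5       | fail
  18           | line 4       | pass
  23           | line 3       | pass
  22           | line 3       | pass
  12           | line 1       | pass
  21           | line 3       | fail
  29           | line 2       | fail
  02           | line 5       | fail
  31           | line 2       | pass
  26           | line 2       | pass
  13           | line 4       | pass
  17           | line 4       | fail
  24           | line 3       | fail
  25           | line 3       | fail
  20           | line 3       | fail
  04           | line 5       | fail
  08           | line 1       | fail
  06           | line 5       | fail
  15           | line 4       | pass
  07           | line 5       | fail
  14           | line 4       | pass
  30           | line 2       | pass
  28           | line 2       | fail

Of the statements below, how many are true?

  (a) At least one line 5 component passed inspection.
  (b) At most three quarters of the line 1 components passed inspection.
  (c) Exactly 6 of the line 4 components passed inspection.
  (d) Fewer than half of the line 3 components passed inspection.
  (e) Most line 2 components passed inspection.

(a) line 5: |A| = 6, |A ∩ B| = 0; needs A ∩ B ≠ ∅ (|A ∩ B| ≥ 1) — false.
(b) line 1: |A| = 5, |A ∩ B| = 4; needs |A ∩ B| / |A| ≤ 3/4 — false.
(c) line 4: |A| = 7, |A ∩ B| = 6; needs |A ∩ B| = 6 — true.
(d) line 3: |A| = 6, |A ∩ B| = 2; needs |A ∩ B| < |A ∖ B| — true.
(e) line 2: |A| = 7, |A ∩ B| = 4; needs |A ∩ B| > |A ∖ B| — true.

3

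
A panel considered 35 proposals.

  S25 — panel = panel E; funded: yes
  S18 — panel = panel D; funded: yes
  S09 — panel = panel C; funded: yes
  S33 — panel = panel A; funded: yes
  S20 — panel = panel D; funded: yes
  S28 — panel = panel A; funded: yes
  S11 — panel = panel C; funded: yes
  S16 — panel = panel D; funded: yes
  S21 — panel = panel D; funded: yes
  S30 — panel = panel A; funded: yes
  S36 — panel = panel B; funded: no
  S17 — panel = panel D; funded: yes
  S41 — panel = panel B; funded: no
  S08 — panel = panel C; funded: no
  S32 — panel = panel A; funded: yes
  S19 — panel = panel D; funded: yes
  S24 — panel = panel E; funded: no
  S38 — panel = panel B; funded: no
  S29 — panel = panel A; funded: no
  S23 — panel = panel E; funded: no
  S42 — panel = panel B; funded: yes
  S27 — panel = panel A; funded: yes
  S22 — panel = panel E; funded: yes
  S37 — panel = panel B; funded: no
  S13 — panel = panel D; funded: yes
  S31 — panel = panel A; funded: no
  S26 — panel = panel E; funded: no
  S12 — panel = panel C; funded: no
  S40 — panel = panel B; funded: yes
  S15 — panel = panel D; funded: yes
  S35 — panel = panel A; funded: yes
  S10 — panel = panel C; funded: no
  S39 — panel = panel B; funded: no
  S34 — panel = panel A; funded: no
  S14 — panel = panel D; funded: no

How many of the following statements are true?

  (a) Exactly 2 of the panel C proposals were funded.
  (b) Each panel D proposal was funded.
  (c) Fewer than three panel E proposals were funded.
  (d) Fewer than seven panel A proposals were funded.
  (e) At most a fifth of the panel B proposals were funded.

3

(a) panel C: |A| = 5, |A ∩ B| = 2; needs |A ∩ B| = 2 — true.
(b) panel D: |A| = 9, |A ∩ B| = 8; needs A ⊆ B, i.e. every element of A is in B (|A ∖ B| = 0) — false.
(c) panel E: |A| = 5, |A ∩ B| = 2; needs |A ∩ B| < 3 — true.
(d) panel A: |A| = 9, |A ∩ B| = 6; needs |A ∩ B| < 7 — true.
(e) panel B: |A| = 7, |A ∩ B| = 2; needs |A ∩ B| / |A| ≤ 1/5 — false.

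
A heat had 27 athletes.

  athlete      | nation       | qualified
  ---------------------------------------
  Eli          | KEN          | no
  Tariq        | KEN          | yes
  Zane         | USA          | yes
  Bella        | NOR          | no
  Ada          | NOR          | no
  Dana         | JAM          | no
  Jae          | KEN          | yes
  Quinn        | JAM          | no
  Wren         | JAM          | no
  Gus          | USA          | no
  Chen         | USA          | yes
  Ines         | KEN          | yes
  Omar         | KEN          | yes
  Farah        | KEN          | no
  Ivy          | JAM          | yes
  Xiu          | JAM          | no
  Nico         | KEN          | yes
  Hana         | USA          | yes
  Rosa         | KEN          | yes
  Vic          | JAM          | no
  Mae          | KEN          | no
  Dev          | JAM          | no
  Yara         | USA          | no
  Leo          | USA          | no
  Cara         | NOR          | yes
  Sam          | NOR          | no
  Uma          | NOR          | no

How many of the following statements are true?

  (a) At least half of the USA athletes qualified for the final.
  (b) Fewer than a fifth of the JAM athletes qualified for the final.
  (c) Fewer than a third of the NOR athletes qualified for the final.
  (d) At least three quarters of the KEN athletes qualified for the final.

3

(a) USA: |A| = 6, |A ∩ B| = 3; needs |A ∩ B| ≥ |A ∖ B| — true.
(b) JAM: |A| = 7, |A ∩ B| = 1; needs |A ∩ B| / |A| < 1/5 — true.
(c) NOR: |A| = 5, |A ∩ B| = 1; needs |A ∩ B| / |A| < 1/3 — true.
(d) KEN: |A| = 9, |A ∩ B| = 6; needs |A ∩ B| / |A| ≥ 3/4 — false.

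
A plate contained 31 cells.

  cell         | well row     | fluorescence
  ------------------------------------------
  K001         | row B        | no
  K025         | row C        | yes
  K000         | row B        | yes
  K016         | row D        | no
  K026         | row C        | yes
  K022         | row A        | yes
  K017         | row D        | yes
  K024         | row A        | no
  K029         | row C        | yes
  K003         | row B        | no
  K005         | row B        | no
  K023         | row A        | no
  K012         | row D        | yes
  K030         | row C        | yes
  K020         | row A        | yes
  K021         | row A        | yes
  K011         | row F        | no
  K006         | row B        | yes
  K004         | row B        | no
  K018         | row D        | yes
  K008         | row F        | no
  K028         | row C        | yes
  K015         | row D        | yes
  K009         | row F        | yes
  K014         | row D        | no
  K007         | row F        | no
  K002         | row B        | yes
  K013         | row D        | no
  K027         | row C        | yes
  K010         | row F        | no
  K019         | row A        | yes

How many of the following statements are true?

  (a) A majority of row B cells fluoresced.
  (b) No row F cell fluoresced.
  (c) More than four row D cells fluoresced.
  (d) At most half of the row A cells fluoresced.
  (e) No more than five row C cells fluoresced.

0

(a) row B: |A| = 7, |A ∩ B| = 3; needs |A ∩ B| > |A ∖ B| — false.
(b) row F: |A| = 5, |A ∩ B| = 1; needs A ∩ B = ∅ (|A ∩ B| = 0) — false.
(c) row D: |A| = 7, |A ∩ B| = 4; needs |A ∩ B| > 4 — false.
(d) row A: |A| = 6, |A ∩ B| = 4; needs |A ∩ B| ≤ |A ∖ B| — false.
(e) row C: |A| = 6, |A ∩ B| = 6; needs |A ∩ B| ≤ 5 — false.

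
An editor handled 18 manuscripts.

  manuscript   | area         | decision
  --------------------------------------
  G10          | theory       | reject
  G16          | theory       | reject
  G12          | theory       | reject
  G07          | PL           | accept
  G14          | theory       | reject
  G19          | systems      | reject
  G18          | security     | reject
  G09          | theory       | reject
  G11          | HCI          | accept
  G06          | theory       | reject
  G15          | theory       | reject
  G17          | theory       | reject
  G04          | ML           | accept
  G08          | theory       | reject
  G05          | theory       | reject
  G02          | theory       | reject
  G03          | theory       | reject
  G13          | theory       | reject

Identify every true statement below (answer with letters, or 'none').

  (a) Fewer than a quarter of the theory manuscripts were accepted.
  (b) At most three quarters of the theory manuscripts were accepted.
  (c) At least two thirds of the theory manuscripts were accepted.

(a), (b)

|A| = 13, |A ∩ B| = 0, |A ∖ B| = 13.
(a) |A ∩ B| / |A| < 1/4: holds.
(b) |A ∩ B| / |A| ≤ 3/4: holds.
(c) |A ∩ B| / |A| ≥ 2/3: fails.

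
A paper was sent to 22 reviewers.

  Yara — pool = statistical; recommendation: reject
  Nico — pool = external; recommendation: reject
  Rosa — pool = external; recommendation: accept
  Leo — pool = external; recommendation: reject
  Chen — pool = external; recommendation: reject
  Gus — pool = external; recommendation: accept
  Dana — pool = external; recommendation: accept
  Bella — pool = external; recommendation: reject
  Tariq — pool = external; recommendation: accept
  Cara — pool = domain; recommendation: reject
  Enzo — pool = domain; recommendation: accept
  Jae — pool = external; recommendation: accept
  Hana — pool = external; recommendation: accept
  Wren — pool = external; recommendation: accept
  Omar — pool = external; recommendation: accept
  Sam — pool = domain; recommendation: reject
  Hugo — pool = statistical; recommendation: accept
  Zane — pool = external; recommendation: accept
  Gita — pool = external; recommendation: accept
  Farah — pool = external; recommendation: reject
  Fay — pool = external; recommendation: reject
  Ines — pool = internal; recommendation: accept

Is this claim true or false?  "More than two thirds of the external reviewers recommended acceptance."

Truth condition: |A ∩ B| / |A| > 2/3.
|A| = 16, |A ∩ B| = 10, |A ∖ B| = 6.
|A ∩ B|/|A| = 10/16, so the statement is false.

False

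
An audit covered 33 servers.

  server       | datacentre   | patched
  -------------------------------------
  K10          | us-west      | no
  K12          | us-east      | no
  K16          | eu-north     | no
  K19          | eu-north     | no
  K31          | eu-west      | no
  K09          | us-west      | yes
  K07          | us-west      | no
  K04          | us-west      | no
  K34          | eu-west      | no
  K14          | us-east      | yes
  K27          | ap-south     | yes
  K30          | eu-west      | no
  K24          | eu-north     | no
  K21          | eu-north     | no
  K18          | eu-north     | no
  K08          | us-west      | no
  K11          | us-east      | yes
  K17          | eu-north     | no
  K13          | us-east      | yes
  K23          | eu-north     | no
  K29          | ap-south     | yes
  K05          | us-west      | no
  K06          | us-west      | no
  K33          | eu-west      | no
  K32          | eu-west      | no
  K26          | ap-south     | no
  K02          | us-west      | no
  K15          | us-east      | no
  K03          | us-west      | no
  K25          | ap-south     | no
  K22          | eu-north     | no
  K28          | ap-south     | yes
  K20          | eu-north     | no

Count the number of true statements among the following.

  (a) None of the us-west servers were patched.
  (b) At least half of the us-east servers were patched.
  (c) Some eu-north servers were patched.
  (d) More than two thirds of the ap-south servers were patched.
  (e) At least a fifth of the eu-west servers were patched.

1

(a) us-west: |A| = 9, |A ∩ B| = 1; needs A ∩ B = ∅ (|A ∩ B| = 0) — false.
(b) us-east: |A| = 5, |A ∩ B| = 3; needs |A ∩ B| ≥ |A ∖ B| — true.
(c) eu-north: |A| = 9, |A ∩ B| = 0; needs A ∩ B ≠ ∅ (|A ∩ B| ≥ 1) — false.
(d) ap-south: |A| = 5, |A ∩ B| = 3; needs |A ∩ B| / |A| > 2/3 — false.
(e) eu-west: |A| = 5, |A ∩ B| = 0; needs |A ∩ B| / |A| ≥ 1/5 — false.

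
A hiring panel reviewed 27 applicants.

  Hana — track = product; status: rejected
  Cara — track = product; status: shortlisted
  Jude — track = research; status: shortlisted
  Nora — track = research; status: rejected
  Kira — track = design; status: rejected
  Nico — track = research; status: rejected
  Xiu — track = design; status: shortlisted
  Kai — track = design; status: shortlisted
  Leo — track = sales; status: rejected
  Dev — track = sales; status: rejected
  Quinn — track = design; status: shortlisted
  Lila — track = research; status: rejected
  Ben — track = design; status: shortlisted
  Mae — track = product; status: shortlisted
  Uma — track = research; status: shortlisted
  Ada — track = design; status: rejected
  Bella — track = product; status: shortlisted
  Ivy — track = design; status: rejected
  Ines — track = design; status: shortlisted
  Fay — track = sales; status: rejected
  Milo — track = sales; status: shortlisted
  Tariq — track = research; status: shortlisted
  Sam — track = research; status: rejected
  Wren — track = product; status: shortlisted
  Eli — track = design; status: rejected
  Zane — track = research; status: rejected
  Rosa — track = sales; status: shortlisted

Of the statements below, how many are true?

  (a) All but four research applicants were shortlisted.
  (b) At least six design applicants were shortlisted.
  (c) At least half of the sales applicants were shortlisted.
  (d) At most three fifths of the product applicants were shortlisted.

0

(a) research: |A| = 8, |A ∩ B| = 3; needs |A ∖ B| = 4 — false.
(b) design: |A| = 9, |A ∩ B| = 5; needs |A ∩ B| ≥ 6 — false.
(c) sales: |A| = 5, |A ∩ B| = 2; needs |A ∩ B| ≥ |A ∖ B| — false.
(d) product: |A| = 5, |A ∩ B| = 4; needs |A ∩ B| / |A| ≤ 3/5 — false.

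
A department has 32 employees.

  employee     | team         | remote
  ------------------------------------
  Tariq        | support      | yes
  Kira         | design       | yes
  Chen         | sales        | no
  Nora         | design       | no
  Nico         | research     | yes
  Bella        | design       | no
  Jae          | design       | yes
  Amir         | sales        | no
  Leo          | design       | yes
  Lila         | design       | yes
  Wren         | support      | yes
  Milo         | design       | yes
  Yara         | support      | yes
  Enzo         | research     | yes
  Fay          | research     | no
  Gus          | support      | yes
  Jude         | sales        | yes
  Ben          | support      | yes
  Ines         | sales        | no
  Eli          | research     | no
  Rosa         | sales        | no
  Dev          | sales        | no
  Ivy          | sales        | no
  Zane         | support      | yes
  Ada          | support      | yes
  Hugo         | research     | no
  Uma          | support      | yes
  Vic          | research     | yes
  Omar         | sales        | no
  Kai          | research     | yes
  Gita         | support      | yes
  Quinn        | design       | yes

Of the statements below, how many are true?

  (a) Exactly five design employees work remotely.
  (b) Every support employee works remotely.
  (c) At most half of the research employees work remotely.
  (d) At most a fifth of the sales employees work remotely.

2

(a) design: |A| = 8, |A ∩ B| = 6; needs |A ∩ B| = 5 — false.
(b) support: |A| = 9, |A ∩ B| = 9; needs A ⊆ B, i.e. every element of A is in B (|A ∖ B| = 0) — true.
(c) research: |A| = 7, |A ∩ B| = 4; needs |A ∩ B| ≤ |A ∖ B| — false.
(d) sales: |A| = 8, |A ∩ B| = 1; needs |A ∩ B| / |A| ≤ 1/5 — true.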